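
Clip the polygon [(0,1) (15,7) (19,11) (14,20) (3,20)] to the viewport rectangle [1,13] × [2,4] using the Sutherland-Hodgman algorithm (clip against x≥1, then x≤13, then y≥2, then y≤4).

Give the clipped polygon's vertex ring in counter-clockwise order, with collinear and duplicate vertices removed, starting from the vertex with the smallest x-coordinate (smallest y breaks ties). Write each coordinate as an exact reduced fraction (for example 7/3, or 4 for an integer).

Clipped polygon: [(1,2) (5/2,2) (15/2,4) (1,4)]

1. After x ≥ 1: [(1,22/3) (1,7/5) (15,7) (19,11) (14,20) (3,20)]
2. After x ≤ 13: [(1,22/3) (1,7/5) (13,31/5) (13,20) (3,20)]
3. After y ≥ 2: [(1,22/3) (1,2) (5/2,2) (13,31/5) (13,20) (3,20)]
4. After y ≤ 4: [(1,4) (1,2) (5/2,2) (15/2,4)]
5. Canonical ring: [(1,2) (5/2,2) (15/2,4) (1,4)]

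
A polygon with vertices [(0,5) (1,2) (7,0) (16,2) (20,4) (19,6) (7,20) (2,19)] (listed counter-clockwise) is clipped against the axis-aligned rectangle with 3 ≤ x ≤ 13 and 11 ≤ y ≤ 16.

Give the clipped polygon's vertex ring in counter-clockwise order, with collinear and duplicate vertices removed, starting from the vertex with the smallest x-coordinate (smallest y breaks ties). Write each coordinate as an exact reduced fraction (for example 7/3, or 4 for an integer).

1. After x ≥ 3: [(3,4/3) (7,0) (16,2) (20,4) (19,6) (7,20) (3,96/5)]
2. After x ≤ 13: [(3,4/3) (7,0) (13,4/3) (13,13) (7,20) (3,96/5)]
3. After y ≥ 11: [(3,11) (13,11) (13,13) (7,20) (3,96/5)]
4. After y ≤ 16: [(3,16) (3,11) (13,11) (13,13) (73/7,16)]
5. Canonical ring: [(3,11) (13,11) (13,13) (73/7,16) (3,16)]

Clipped polygon: [(3,11) (13,11) (13,13) (73/7,16) (3,16)]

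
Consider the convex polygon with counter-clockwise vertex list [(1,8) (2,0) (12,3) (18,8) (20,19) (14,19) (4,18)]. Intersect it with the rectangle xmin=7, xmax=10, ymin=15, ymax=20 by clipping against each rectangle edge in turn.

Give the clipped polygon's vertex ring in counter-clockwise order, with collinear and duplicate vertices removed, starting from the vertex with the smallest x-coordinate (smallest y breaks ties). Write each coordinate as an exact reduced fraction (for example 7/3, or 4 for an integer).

Clipped polygon: [(7,15) (10,15) (10,93/5) (7,183/10)]

1. After x ≥ 7: [(7,3/2) (12,3) (18,8) (20,19) (14,19) (7,183/10)]
2. After x ≤ 10: [(7,3/2) (10,12/5) (10,93/5) (7,183/10)]
3. After y ≥ 15: [(7,15) (10,15) (10,93/5) (7,183/10)]
4. After y ≤ 20: [(7,15) (10,15) (10,93/5) (7,183/10)]
5. Canonical ring: [(7,15) (10,15) (10,93/5) (7,183/10)]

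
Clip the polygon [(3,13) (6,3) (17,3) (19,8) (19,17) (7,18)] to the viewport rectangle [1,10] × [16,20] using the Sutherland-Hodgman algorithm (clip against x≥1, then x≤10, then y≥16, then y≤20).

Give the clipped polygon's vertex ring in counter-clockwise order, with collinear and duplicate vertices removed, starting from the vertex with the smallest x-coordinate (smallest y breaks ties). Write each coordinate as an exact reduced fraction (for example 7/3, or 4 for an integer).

1. After x ≥ 1: [(3,13) (6,3) (17,3) (19,8) (19,17) (7,18)]
2. After x ≤ 10: [(3,13) (6,3) (10,3) (10,71/4) (7,18)]
3. After y ≥ 16: [(27/5,16) (10,16) (10,71/4) (7,18)]
4. After y ≤ 20: [(27/5,16) (10,16) (10,71/4) (7,18)]
5. Canonical ring: [(27/5,16) (10,16) (10,71/4) (7,18)]

Clipped polygon: [(27/5,16) (10,16) (10,71/4) (7,18)]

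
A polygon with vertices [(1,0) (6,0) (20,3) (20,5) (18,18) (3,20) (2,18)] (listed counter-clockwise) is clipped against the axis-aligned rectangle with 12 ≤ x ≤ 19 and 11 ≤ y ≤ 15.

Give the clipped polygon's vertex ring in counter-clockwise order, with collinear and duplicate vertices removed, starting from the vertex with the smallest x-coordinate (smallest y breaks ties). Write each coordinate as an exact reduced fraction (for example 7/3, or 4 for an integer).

Clipped polygon: [(12,11) (19,11) (19,23/2) (240/13,15) (12,15)]

1. After x ≥ 12: [(12,9/7) (20,3) (20,5) (18,18) (12,94/5)]
2. After x ≤ 19: [(12,9/7) (19,39/14) (19,23/2) (18,18) (12,94/5)]
3. After y ≥ 11: [(12,11) (19,11) (19,23/2) (18,18) (12,94/5)]
4. After y ≤ 15: [(12,15) (12,11) (19,11) (19,23/2) (240/13,15)]
5. Canonical ring: [(12,11) (19,11) (19,23/2) (240/13,15) (12,15)]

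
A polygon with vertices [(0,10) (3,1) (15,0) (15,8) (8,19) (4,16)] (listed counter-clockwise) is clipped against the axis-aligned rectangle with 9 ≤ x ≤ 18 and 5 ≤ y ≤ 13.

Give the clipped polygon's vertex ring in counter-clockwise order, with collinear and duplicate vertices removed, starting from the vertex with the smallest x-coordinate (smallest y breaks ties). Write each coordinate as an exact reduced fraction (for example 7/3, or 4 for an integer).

Clipped polygon: [(9,5) (15,5) (15,8) (130/11,13) (9,13)]

1. After x ≥ 9: [(9,1/2) (15,0) (15,8) (9,122/7)]
2. After x ≤ 18: [(9,1/2) (15,0) (15,8) (9,122/7)]
3. After y ≥ 5: [(9,5) (15,5) (15,8) (9,122/7)]
4. After y ≤ 13: [(9,13) (9,5) (15,5) (15,8) (130/11,13)]
5. Canonical ring: [(9,5) (15,5) (15,8) (130/11,13) (9,13)]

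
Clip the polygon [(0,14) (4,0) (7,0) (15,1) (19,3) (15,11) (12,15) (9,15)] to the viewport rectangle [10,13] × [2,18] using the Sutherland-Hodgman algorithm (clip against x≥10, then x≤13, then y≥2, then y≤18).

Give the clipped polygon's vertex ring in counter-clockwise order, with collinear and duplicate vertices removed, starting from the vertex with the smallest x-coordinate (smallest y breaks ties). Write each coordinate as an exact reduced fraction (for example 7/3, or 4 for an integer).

Clipped polygon: [(10,2) (13,2) (13,41/3) (12,15) (10,15)]

1. After x ≥ 10: [(10,3/8) (15,1) (19,3) (15,11) (12,15) (10,15)]
2. After x ≤ 13: [(10,3/8) (13,3/4) (13,41/3) (12,15) (10,15)]
3. After y ≥ 2: [(10,2) (13,2) (13,41/3) (12,15) (10,15)]
4. After y ≤ 18: [(10,2) (13,2) (13,41/3) (12,15) (10,15)]
5. Canonical ring: [(10,2) (13,2) (13,41/3) (12,15) (10,15)]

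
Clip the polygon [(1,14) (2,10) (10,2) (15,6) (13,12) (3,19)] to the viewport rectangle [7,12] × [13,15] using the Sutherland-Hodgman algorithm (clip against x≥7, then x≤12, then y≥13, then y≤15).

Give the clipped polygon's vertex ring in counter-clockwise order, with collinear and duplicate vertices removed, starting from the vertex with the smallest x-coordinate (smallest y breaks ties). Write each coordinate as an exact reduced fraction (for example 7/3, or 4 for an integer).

Clipped polygon: [(7,13) (81/7,13) (61/7,15) (7,15)]

1. After x ≥ 7: [(7,5) (10,2) (15,6) (13,12) (7,81/5)]
2. After x ≤ 12: [(7,5) (10,2) (12,18/5) (12,127/10) (7,81/5)]
3. After y ≥ 13: [(7,13) (81/7,13) (7,81/5)]
4. After y ≤ 15: [(7,15) (7,13) (81/7,13) (61/7,15)]
5. Canonical ring: [(7,13) (81/7,13) (61/7,15) (7,15)]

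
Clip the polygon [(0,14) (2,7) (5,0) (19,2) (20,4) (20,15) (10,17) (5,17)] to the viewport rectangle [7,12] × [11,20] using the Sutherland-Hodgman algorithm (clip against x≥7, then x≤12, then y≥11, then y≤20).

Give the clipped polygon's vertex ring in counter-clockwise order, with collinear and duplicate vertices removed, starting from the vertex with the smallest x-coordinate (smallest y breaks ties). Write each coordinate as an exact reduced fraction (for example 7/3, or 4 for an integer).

Clipped polygon: [(7,11) (12,11) (12,83/5) (10,17) (7,17)]

1. After x ≥ 7: [(7,2/7) (19,2) (20,4) (20,15) (10,17) (7,17)]
2. After x ≤ 12: [(7,2/7) (12,1) (12,83/5) (10,17) (7,17)]
3. After y ≥ 11: [(7,11) (12,11) (12,83/5) (10,17) (7,17)]
4. After y ≤ 20: [(7,11) (12,11) (12,83/5) (10,17) (7,17)]
5. Canonical ring: [(7,11) (12,11) (12,83/5) (10,17) (7,17)]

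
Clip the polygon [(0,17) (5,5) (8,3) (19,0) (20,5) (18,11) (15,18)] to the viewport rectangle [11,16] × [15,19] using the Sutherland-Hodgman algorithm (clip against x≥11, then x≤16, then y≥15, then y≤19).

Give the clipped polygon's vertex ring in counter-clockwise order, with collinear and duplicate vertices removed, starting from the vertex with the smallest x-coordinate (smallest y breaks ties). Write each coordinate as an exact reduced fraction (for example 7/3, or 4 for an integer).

Clipped polygon: [(11,15) (16,15) (16,47/3) (15,18) (11,266/15)]

1. After x ≥ 11: [(11,266/15) (11,24/11) (19,0) (20,5) (18,11) (15,18)]
2. After x ≤ 16: [(11,266/15) (11,24/11) (16,9/11) (16,47/3) (15,18)]
3. After y ≥ 15: [(11,266/15) (11,15) (16,15) (16,47/3) (15,18)]
4. After y ≤ 19: [(11,266/15) (11,15) (16,15) (16,47/3) (15,18)]
5. Canonical ring: [(11,15) (16,15) (16,47/3) (15,18) (11,266/15)]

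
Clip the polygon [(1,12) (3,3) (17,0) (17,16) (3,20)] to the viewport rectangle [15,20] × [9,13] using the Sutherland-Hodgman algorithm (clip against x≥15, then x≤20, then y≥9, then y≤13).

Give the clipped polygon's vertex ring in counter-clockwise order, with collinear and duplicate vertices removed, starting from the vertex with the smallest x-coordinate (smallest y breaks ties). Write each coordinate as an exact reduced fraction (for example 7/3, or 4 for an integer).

Clipped polygon: [(15,9) (17,9) (17,13) (15,13)]

1. After x ≥ 15: [(15,3/7) (17,0) (17,16) (15,116/7)]
2. After x ≤ 20: [(15,3/7) (17,0) (17,16) (15,116/7)]
3. After y ≥ 9: [(15,9) (17,9) (17,16) (15,116/7)]
4. After y ≤ 13: [(15,13) (15,9) (17,9) (17,13)]
5. Canonical ring: [(15,9) (17,9) (17,13) (15,13)]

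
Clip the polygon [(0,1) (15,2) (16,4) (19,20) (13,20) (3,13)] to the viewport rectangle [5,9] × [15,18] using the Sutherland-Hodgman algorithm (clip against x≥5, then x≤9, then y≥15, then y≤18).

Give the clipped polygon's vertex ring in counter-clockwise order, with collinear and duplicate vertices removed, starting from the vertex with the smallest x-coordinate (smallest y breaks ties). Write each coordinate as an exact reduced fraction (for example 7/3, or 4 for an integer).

Clipped polygon: [(41/7,15) (9,15) (9,86/5)]

1. After x ≥ 5: [(5,4/3) (15,2) (16,4) (19,20) (13,20) (5,72/5)]
2. After x ≤ 9: [(5,4/3) (9,8/5) (9,86/5) (5,72/5)]
3. After y ≥ 15: [(9,15) (9,86/5) (41/7,15)]
4. After y ≤ 18: [(9,15) (9,86/5) (41/7,15)]
5. Canonical ring: [(41/7,15) (9,15) (9,86/5)]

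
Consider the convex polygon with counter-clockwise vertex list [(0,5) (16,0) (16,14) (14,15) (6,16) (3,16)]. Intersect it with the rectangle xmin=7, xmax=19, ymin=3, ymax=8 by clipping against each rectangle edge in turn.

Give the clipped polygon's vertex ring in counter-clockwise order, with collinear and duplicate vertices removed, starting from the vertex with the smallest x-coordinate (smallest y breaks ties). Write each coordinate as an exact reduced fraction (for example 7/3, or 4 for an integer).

1. After x ≥ 7: [(7,45/16) (16,0) (16,14) (14,15) (7,127/8)]
2. After x ≤ 19: [(7,45/16) (16,0) (16,14) (14,15) (7,127/8)]
3. After y ≥ 3: [(7,3) (16,3) (16,14) (14,15) (7,127/8)]
4. After y ≤ 8: [(7,8) (7,3) (16,3) (16,8)]
5. Canonical ring: [(7,3) (16,3) (16,8) (7,8)]

Clipped polygon: [(7,3) (16,3) (16,8) (7,8)]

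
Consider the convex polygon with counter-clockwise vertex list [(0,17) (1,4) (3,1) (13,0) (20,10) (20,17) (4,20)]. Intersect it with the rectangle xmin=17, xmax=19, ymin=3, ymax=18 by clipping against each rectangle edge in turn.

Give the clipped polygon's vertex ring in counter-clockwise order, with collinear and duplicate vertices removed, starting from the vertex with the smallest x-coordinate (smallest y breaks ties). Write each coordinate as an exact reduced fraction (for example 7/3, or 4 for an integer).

1. After x ≥ 17: [(17,40/7) (20,10) (20,17) (17,281/16)]
2. After x ≤ 19: [(17,40/7) (19,60/7) (19,275/16) (17,281/16)]
3. After y ≥ 3: [(17,40/7) (19,60/7) (19,275/16) (17,281/16)]
4. After y ≤ 18: [(17,40/7) (19,60/7) (19,275/16) (17,281/16)]
5. Canonical ring: [(17,40/7) (19,60/7) (19,275/16) (17,281/16)]

Clipped polygon: [(17,40/7) (19,60/7) (19,275/16) (17,281/16)]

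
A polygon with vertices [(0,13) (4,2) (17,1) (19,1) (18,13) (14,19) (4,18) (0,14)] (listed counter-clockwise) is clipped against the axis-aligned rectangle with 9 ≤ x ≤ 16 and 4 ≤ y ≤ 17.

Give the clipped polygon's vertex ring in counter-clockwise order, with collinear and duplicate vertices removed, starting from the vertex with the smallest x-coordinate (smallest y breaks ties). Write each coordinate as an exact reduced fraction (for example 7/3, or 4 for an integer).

1. After x ≥ 9: [(9,21/13) (17,1) (19,1) (18,13) (14,19) (9,37/2)]
2. After x ≤ 16: [(9,21/13) (16,14/13) (16,16) (14,19) (9,37/2)]
3. After y ≥ 4: [(9,4) (16,4) (16,16) (14,19) (9,37/2)]
4. After y ≤ 17: [(9,17) (9,4) (16,4) (16,16) (46/3,17)]
5. Canonical ring: [(9,4) (16,4) (16,16) (46/3,17) (9,17)]

Clipped polygon: [(9,4) (16,4) (16,16) (46/3,17) (9,17)]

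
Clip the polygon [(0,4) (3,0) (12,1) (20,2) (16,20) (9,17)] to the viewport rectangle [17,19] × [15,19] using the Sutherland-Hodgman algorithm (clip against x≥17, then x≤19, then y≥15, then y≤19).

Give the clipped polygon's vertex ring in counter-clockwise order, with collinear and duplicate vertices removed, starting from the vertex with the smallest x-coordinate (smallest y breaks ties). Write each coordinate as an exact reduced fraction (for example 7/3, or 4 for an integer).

Clipped polygon: [(17,15) (154/9,15) (17,31/2)]

1. After x ≥ 17: [(17,13/8) (20,2) (17,31/2)]
2. After x ≤ 19: [(17,13/8) (19,15/8) (19,13/2) (17,31/2)]
3. After y ≥ 15: [(17,15) (154/9,15) (17,31/2)]
4. After y ≤ 19: [(17,15) (154/9,15) (17,31/2)]
5. Canonical ring: [(17,15) (154/9,15) (17,31/2)]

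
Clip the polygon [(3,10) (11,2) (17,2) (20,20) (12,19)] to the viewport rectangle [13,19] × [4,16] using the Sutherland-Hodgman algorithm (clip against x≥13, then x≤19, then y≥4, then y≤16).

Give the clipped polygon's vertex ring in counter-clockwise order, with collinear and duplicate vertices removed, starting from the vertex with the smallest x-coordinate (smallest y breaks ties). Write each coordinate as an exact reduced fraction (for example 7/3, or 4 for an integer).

1. After x ≥ 13: [(13,2) (17,2) (20,20) (13,153/8)]
2. After x ≤ 19: [(13,2) (17,2) (19,14) (19,159/8) (13,153/8)]
3. After y ≥ 4: [(13,4) (52/3,4) (19,14) (19,159/8) (13,153/8)]
4. After y ≤ 16: [(13,16) (13,4) (52/3,4) (19,14) (19,16)]
5. Canonical ring: [(13,4) (52/3,4) (19,14) (19,16) (13,16)]

Clipped polygon: [(13,4) (52/3,4) (19,14) (19,16) (13,16)]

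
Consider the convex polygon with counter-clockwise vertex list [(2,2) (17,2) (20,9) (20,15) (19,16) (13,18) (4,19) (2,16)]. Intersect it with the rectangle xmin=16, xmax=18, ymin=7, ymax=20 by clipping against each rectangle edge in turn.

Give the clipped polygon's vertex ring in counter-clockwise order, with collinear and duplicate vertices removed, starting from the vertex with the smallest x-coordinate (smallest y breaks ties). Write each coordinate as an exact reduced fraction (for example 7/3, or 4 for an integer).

Clipped polygon: [(16,7) (18,7) (18,49/3) (16,17)]

1. After x ≥ 16: [(16,2) (17,2) (20,9) (20,15) (19,16) (16,17)]
2. After x ≤ 18: [(16,2) (17,2) (18,13/3) (18,49/3) (16,17)]
3. After y ≥ 7: [(16,7) (18,7) (18,49/3) (16,17)]
4. After y ≤ 20: [(16,7) (18,7) (18,49/3) (16,17)]
5. Canonical ring: [(16,7) (18,7) (18,49/3) (16,17)]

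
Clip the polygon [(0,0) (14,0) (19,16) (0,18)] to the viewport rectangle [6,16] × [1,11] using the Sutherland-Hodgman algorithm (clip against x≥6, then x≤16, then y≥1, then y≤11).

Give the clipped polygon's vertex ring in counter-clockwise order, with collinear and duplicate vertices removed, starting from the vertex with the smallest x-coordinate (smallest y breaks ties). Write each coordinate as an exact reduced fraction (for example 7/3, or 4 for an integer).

1. After x ≥ 6: [(6,0) (14,0) (19,16) (6,330/19)]
2. After x ≤ 16: [(6,0) (14,0) (16,32/5) (16,310/19) (6,330/19)]
3. After y ≥ 1: [(6,1) (229/16,1) (16,32/5) (16,310/19) (6,330/19)]
4. After y ≤ 11: [(6,11) (6,1) (229/16,1) (16,32/5) (16,11)]
5. Canonical ring: [(6,1) (229/16,1) (16,32/5) (16,11) (6,11)]

Clipped polygon: [(6,1) (229/16,1) (16,32/5) (16,11) (6,11)]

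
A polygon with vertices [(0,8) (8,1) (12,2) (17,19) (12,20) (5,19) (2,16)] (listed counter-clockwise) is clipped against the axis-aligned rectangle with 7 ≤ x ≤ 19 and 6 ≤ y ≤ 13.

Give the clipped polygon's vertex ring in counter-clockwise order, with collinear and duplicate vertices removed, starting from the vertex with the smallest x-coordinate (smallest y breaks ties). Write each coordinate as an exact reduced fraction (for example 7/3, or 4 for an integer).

1. After x ≥ 7: [(7,15/8) (8,1) (12,2) (17,19) (12,20) (7,135/7)]
2. After x ≤ 19: [(7,15/8) (8,1) (12,2) (17,19) (12,20) (7,135/7)]
3. After y ≥ 6: [(7,6) (224/17,6) (17,19) (12,20) (7,135/7)]
4. After y ≤ 13: [(7,13) (7,6) (224/17,6) (259/17,13)]
5. Canonical ring: [(7,6) (224/17,6) (259/17,13) (7,13)]

Clipped polygon: [(7,6) (224/17,6) (259/17,13) (7,13)]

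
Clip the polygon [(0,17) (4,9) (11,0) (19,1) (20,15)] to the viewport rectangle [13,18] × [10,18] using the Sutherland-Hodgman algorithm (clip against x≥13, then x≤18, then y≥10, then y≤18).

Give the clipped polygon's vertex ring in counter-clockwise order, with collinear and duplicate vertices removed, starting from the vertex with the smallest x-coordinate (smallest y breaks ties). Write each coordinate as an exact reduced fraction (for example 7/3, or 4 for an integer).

Clipped polygon: [(13,10) (18,10) (18,76/5) (13,157/10)]

1. After x ≥ 13: [(13,157/10) (13,1/4) (19,1) (20,15)]
2. After x ≤ 18: [(18,76/5) (13,157/10) (13,1/4) (18,7/8)]
3. After y ≥ 10: [(18,10) (18,76/5) (13,157/10) (13,10)]
4. After y ≤ 18: [(18,10) (18,76/5) (13,157/10) (13,10)]
5. Canonical ring: [(13,10) (18,10) (18,76/5) (13,157/10)]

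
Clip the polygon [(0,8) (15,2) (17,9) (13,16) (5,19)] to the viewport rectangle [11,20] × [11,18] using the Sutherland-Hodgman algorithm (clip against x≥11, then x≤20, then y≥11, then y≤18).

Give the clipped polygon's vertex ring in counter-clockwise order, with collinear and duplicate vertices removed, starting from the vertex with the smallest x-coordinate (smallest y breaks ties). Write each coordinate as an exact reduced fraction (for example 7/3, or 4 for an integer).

1. After x ≥ 11: [(11,18/5) (15,2) (17,9) (13,16) (11,67/4)]
2. After x ≤ 20: [(11,18/5) (15,2) (17,9) (13,16) (11,67/4)]
3. After y ≥ 11: [(11,11) (111/7,11) (13,16) (11,67/4)]
4. After y ≤ 18: [(11,11) (111/7,11) (13,16) (11,67/4)]
5. Canonical ring: [(11,11) (111/7,11) (13,16) (11,67/4)]

Clipped polygon: [(11,11) (111/7,11) (13,16) (11,67/4)]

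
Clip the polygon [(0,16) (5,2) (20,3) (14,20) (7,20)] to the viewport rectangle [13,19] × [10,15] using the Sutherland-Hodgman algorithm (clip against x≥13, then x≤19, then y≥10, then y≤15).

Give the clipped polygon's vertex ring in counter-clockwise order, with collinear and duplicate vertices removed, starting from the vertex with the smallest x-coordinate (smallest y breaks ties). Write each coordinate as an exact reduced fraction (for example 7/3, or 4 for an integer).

1. After x ≥ 13: [(13,38/15) (20,3) (14,20) (13,20)]
2. After x ≤ 19: [(13,38/15) (19,44/15) (19,35/6) (14,20) (13,20)]
3. After y ≥ 10: [(13,10) (298/17,10) (14,20) (13,20)]
4. After y ≤ 15: [(13,15) (13,10) (298/17,10) (268/17,15)]
5. Canonical ring: [(13,10) (298/17,10) (268/17,15) (13,15)]

Clipped polygon: [(13,10) (298/17,10) (268/17,15) (13,15)]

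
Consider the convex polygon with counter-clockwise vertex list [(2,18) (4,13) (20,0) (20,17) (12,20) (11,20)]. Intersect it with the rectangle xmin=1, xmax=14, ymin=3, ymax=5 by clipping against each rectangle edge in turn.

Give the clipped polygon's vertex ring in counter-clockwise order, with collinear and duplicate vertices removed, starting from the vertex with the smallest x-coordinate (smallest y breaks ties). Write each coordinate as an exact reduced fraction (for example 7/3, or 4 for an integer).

Clipped polygon: [(180/13,5) (14,39/8) (14,5)]

1. After x ≥ 1: [(2,18) (4,13) (20,0) (20,17) (12,20) (11,20)]
2. After x ≤ 14: [(2,18) (4,13) (14,39/8) (14,77/4) (12,20) (11,20)]
3. After y ≥ 3: [(2,18) (4,13) (14,39/8) (14,77/4) (12,20) (11,20)]
4. After y ≤ 5: [(180/13,5) (14,39/8) (14,5)]
5. Canonical ring: [(180/13,5) (14,39/8) (14,5)]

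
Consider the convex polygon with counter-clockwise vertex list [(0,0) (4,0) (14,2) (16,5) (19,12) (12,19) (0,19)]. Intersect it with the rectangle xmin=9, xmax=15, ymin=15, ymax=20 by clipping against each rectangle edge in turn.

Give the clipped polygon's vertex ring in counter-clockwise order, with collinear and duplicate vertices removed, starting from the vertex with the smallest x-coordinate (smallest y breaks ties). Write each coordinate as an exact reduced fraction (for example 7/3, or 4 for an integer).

1. After x ≥ 9: [(9,1) (14,2) (16,5) (19,12) (12,19) (9,19)]
2. After x ≤ 15: [(9,1) (14,2) (15,7/2) (15,16) (12,19) (9,19)]
3. After y ≥ 15: [(9,15) (15,15) (15,16) (12,19) (9,19)]
4. After y ≤ 20: [(9,15) (15,15) (15,16) (12,19) (9,19)]
5. Canonical ring: [(9,15) (15,15) (15,16) (12,19) (9,19)]

Clipped polygon: [(9,15) (15,15) (15,16) (12,19) (9,19)]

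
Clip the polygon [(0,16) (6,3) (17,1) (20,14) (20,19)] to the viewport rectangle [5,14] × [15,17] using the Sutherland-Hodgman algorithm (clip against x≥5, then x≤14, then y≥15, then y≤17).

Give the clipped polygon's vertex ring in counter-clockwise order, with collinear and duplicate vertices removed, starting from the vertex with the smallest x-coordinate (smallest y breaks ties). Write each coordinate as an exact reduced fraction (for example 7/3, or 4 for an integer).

Clipped polygon: [(5,15) (14,15) (14,17) (20/3,17) (5,67/4)]

1. After x ≥ 5: [(5,67/4) (5,31/6) (6,3) (17,1) (20,14) (20,19)]
2. After x ≤ 14: [(14,181/10) (5,67/4) (5,31/6) (6,3) (14,17/11)]
3. After y ≥ 15: [(14,15) (14,181/10) (5,67/4) (5,15)]
4. After y ≤ 17: [(14,15) (14,17) (20/3,17) (5,67/4) (5,15)]
5. Canonical ring: [(5,15) (14,15) (14,17) (20/3,17) (5,67/4)]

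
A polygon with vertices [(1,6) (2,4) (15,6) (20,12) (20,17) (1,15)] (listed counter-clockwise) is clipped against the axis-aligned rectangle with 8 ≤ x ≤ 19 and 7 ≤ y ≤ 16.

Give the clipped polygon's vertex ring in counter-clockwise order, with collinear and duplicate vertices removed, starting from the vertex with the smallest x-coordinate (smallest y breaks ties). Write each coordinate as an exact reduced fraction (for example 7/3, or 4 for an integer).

Clipped polygon: [(8,7) (95/6,7) (19,54/5) (19,16) (21/2,16) (8,299/19)]

1. After x ≥ 8: [(8,64/13) (15,6) (20,12) (20,17) (8,299/19)]
2. After x ≤ 19: [(8,64/13) (15,6) (19,54/5) (19,321/19) (8,299/19)]
3. After y ≥ 7: [(8,7) (95/6,7) (19,54/5) (19,321/19) (8,299/19)]
4. After y ≤ 16: [(8,7) (95/6,7) (19,54/5) (19,16) (21/2,16) (8,299/19)]
5. Canonical ring: [(8,7) (95/6,7) (19,54/5) (19,16) (21/2,16) (8,299/19)]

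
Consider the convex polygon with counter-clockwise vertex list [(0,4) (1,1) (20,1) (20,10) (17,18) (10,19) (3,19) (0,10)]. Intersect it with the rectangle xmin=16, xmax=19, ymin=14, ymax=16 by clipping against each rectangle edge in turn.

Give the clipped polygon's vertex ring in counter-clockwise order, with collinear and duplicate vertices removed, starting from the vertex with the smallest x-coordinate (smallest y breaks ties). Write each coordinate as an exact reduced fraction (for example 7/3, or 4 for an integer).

Clipped polygon: [(16,14) (37/2,14) (71/4,16) (16,16)]

1. After x ≥ 16: [(16,1) (20,1) (20,10) (17,18) (16,127/7)]
2. After x ≤ 19: [(16,1) (19,1) (19,38/3) (17,18) (16,127/7)]
3. After y ≥ 14: [(16,14) (37/2,14) (17,18) (16,127/7)]
4. After y ≤ 16: [(16,16) (16,14) (37/2,14) (71/4,16)]
5. Canonical ring: [(16,14) (37/2,14) (71/4,16) (16,16)]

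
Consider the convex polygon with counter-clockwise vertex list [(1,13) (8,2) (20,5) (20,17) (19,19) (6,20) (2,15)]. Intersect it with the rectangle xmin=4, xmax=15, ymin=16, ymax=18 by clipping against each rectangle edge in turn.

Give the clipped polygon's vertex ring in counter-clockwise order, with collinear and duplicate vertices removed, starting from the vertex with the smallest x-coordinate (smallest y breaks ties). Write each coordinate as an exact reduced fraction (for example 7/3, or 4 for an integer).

Clipped polygon: [(4,16) (15,16) (15,18) (22/5,18) (4,35/2)]

1. After x ≥ 4: [(4,58/7) (8,2) (20,5) (20,17) (19,19) (6,20) (4,35/2)]
2. After x ≤ 15: [(4,58/7) (8,2) (15,15/4) (15,251/13) (6,20) (4,35/2)]
3. After y ≥ 16: [(4,16) (15,16) (15,251/13) (6,20) (4,35/2)]
4. After y ≤ 18: [(4,16) (15,16) (15,18) (22/5,18) (4,35/2)]
5. Canonical ring: [(4,16) (15,16) (15,18) (22/5,18) (4,35/2)]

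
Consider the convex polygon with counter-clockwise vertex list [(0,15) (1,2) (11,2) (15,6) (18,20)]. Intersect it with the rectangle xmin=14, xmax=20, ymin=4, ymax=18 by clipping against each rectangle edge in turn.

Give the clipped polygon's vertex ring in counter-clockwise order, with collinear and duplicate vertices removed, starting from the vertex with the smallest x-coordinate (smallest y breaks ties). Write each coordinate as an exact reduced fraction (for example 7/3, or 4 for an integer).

Clipped polygon: [(14,5) (15,6) (123/7,18) (14,18)]

1. After x ≥ 14: [(14,170/9) (14,5) (15,6) (18,20)]
2. After x ≤ 20: [(14,170/9) (14,5) (15,6) (18,20)]
3. After y ≥ 4: [(14,170/9) (14,5) (15,6) (18,20)]
4. After y ≤ 18: [(14,18) (14,5) (15,6) (123/7,18)]
5. Canonical ring: [(14,5) (15,6) (123/7,18) (14,18)]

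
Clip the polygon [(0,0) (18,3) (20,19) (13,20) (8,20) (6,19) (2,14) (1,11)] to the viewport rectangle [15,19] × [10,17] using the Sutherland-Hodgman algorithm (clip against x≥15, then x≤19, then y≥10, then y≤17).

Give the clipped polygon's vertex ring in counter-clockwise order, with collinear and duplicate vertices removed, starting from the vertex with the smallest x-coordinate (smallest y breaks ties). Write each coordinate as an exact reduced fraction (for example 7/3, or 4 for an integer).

1. After x ≥ 15: [(15,5/2) (18,3) (20,19) (15,138/7)]
2. After x ≤ 19: [(15,5/2) (18,3) (19,11) (19,134/7) (15,138/7)]
3. After y ≥ 10: [(15,10) (151/8,10) (19,11) (19,134/7) (15,138/7)]
4. After y ≤ 17: [(15,17) (15,10) (151/8,10) (19,11) (19,17)]
5. Canonical ring: [(15,10) (151/8,10) (19,11) (19,17) (15,17)]

Clipped polygon: [(15,10) (151/8,10) (19,11) (19,17) (15,17)]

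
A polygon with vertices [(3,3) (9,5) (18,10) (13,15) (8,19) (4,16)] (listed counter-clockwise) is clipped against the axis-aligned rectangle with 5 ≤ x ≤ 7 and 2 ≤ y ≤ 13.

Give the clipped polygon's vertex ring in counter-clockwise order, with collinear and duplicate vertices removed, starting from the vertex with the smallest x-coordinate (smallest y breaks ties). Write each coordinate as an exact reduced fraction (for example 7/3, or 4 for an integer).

Clipped polygon: [(5,11/3) (7,13/3) (7,13) (5,13)]

1. After x ≥ 5: [(5,11/3) (9,5) (18,10) (13,15) (8,19) (5,67/4)]
2. After x ≤ 7: [(5,11/3) (7,13/3) (7,73/4) (5,67/4)]
3. After y ≥ 2: [(5,11/3) (7,13/3) (7,73/4) (5,67/4)]
4. After y ≤ 13: [(5,13) (5,11/3) (7,13/3) (7,13)]
5. Canonical ring: [(5,11/3) (7,13/3) (7,13) (5,13)]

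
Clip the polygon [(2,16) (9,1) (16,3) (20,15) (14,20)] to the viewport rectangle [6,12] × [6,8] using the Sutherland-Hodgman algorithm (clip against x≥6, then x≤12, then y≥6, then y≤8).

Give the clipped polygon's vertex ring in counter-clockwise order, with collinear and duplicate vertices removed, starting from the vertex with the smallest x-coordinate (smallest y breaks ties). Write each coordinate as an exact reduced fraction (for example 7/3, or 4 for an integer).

1. After x ≥ 6: [(6,52/3) (6,52/7) (9,1) (16,3) (20,15) (14,20)]
2. After x ≤ 12: [(12,58/3) (6,52/3) (6,52/7) (9,1) (12,13/7)]
3. After y ≥ 6: [(12,6) (12,58/3) (6,52/3) (6,52/7) (20/3,6)]
4. After y ≤ 8: [(12,6) (12,8) (6,8) (6,52/7) (20/3,6)]
5. Canonical ring: [(6,52/7) (20/3,6) (12,6) (12,8) (6,8)]

Clipped polygon: [(6,52/7) (20/3,6) (12,6) (12,8) (6,8)]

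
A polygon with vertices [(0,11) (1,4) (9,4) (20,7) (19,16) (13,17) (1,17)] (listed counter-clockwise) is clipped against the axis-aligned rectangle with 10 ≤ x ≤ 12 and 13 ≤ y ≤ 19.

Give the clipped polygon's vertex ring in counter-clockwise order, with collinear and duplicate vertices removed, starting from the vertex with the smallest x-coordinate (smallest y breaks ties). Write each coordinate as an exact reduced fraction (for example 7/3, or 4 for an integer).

1. After x ≥ 10: [(10,47/11) (20,7) (19,16) (13,17) (10,17)]
2. After x ≤ 12: [(10,47/11) (12,53/11) (12,17) (10,17)]
3. After y ≥ 13: [(10,13) (12,13) (12,17) (10,17)]
4. After y ≤ 19: [(10,13) (12,13) (12,17) (10,17)]
5. Canonical ring: [(10,13) (12,13) (12,17) (10,17)]

Clipped polygon: [(10,13) (12,13) (12,17) (10,17)]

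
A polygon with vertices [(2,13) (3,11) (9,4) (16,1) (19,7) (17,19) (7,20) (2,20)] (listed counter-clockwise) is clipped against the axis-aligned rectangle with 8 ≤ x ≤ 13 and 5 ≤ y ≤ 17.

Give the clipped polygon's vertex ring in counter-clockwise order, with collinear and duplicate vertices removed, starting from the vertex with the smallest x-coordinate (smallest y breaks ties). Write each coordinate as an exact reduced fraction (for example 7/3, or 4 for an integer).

Clipped polygon: [(8,31/6) (57/7,5) (13,5) (13,17) (8,17)]

1. After x ≥ 8: [(8,31/6) (9,4) (16,1) (19,7) (17,19) (8,199/10)]
2. After x ≤ 13: [(8,31/6) (9,4) (13,16/7) (13,97/5) (8,199/10)]
3. After y ≥ 5: [(8,31/6) (57/7,5) (13,5) (13,97/5) (8,199/10)]
4. After y ≤ 17: [(8,17) (8,31/6) (57/7,5) (13,5) (13,17)]
5. Canonical ring: [(8,31/6) (57/7,5) (13,5) (13,17) (8,17)]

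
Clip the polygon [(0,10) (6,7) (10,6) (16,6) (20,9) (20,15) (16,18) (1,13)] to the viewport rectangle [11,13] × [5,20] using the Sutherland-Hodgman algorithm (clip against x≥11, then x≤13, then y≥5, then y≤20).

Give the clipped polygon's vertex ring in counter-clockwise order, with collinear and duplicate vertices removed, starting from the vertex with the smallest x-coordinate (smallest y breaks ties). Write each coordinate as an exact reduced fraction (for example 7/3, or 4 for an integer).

Clipped polygon: [(11,6) (13,6) (13,17) (11,49/3)]

1. After x ≥ 11: [(11,6) (16,6) (20,9) (20,15) (16,18) (11,49/3)]
2. After x ≤ 13: [(11,6) (13,6) (13,17) (11,49/3)]
3. After y ≥ 5: [(11,6) (13,6) (13,17) (11,49/3)]
4. After y ≤ 20: [(11,6) (13,6) (13,17) (11,49/3)]
5. Canonical ring: [(11,6) (13,6) (13,17) (11,49/3)]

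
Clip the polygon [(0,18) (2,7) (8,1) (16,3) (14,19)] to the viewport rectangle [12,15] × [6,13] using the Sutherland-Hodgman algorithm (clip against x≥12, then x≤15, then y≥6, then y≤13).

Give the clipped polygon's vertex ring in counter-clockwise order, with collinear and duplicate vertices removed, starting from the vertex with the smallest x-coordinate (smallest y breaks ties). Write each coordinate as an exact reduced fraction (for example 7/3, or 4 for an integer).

Clipped polygon: [(12,6) (15,6) (15,11) (59/4,13) (12,13)]

1. After x ≥ 12: [(12,132/7) (12,2) (16,3) (14,19)]
2. After x ≤ 15: [(12,132/7) (12,2) (15,11/4) (15,11) (14,19)]
3. After y ≥ 6: [(12,132/7) (12,6) (15,6) (15,11) (14,19)]
4. After y ≤ 13: [(12,13) (12,6) (15,6) (15,11) (59/4,13)]
5. Canonical ring: [(12,6) (15,6) (15,11) (59/4,13) (12,13)]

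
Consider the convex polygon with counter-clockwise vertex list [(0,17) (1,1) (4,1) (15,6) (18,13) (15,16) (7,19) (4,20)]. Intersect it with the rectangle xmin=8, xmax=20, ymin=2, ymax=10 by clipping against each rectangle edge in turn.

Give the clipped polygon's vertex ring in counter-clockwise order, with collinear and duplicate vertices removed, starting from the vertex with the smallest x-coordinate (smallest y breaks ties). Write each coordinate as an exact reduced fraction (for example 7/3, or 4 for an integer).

1. After x ≥ 8: [(8,31/11) (15,6) (18,13) (15,16) (8,149/8)]
2. After x ≤ 20: [(8,31/11) (15,6) (18,13) (15,16) (8,149/8)]
3. After y ≥ 2: [(8,31/11) (15,6) (18,13) (15,16) (8,149/8)]
4. After y ≤ 10: [(8,10) (8,31/11) (15,6) (117/7,10)]
5. Canonical ring: [(8,31/11) (15,6) (117/7,10) (8,10)]

Clipped polygon: [(8,31/11) (15,6) (117/7,10) (8,10)]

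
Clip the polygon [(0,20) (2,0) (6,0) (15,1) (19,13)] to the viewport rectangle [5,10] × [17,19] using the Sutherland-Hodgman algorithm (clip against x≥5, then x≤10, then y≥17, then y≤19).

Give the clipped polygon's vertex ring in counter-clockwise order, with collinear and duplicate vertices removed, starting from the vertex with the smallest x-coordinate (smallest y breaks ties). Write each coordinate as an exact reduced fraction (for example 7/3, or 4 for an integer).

Clipped polygon: [(5,17) (57/7,17) (5,345/19)]

1. After x ≥ 5: [(5,345/19) (5,0) (6,0) (15,1) (19,13)]
2. After x ≤ 10: [(10,310/19) (5,345/19) (5,0) (6,0) (10,4/9)]
3. After y ≥ 17: [(57/7,17) (5,345/19) (5,17)]
4. After y ≤ 19: [(57/7,17) (5,345/19) (5,17)]
5. Canonical ring: [(5,17) (57/7,17) (5,345/19)]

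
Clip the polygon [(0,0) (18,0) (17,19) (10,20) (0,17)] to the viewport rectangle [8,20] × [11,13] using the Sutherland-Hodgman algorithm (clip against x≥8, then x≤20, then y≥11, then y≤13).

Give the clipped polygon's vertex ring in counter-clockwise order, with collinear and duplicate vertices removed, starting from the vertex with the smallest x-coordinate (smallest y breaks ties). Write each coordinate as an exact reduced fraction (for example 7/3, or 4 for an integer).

Clipped polygon: [(8,11) (331/19,11) (329/19,13) (8,13)]

1. After x ≥ 8: [(8,0) (18,0) (17,19) (10,20) (8,97/5)]
2. After x ≤ 20: [(8,0) (18,0) (17,19) (10,20) (8,97/5)]
3. After y ≥ 11: [(8,11) (331/19,11) (17,19) (10,20) (8,97/5)]
4. After y ≤ 13: [(8,13) (8,11) (331/19,11) (329/19,13)]
5. Canonical ring: [(8,11) (331/19,11) (329/19,13) (8,13)]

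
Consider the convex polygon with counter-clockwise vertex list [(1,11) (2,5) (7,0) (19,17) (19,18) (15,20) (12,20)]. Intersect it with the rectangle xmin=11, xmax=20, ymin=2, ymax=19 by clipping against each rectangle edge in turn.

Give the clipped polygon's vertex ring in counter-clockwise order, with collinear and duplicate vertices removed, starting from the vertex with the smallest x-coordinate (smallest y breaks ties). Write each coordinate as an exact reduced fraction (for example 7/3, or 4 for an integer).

Clipped polygon: [(11,17/3) (19,17) (19,18) (17,19) (11,19)]

1. After x ≥ 11: [(11,211/11) (11,17/3) (19,17) (19,18) (15,20) (12,20)]
2. After x ≤ 20: [(11,211/11) (11,17/3) (19,17) (19,18) (15,20) (12,20)]
3. After y ≥ 2: [(11,211/11) (11,17/3) (19,17) (19,18) (15,20) (12,20)]
4. After y ≤ 19: [(11,19) (11,17/3) (19,17) (19,18) (17,19)]
5. Canonical ring: [(11,17/3) (19,17) (19,18) (17,19) (11,19)]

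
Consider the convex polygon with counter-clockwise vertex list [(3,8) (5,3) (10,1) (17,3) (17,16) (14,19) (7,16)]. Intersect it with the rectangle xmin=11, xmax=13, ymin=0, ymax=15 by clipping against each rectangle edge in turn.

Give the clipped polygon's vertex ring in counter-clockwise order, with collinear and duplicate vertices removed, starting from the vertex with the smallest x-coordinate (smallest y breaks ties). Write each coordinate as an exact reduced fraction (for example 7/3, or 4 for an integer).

1. After x ≥ 11: [(11,9/7) (17,3) (17,16) (14,19) (11,124/7)]
2. After x ≤ 13: [(11,9/7) (13,13/7) (13,130/7) (11,124/7)]
3. After y ≥ 0: [(11,9/7) (13,13/7) (13,130/7) (11,124/7)]
4. After y ≤ 15: [(11,15) (11,9/7) (13,13/7) (13,15)]
5. Canonical ring: [(11,9/7) (13,13/7) (13,15) (11,15)]

Clipped polygon: [(11,9/7) (13,13/7) (13,15) (11,15)]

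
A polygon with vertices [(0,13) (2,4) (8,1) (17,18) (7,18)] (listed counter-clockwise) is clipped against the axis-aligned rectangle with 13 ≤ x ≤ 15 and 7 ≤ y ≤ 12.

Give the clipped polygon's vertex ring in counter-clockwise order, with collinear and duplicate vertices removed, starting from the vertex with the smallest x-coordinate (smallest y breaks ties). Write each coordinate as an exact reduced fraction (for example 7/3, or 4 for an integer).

Clipped polygon: [(13,94/9) (235/17,12) (13,12)]

1. After x ≥ 13: [(13,94/9) (17,18) (13,18)]
2. After x ≤ 15: [(13,94/9) (15,128/9) (15,18) (13,18)]
3. After y ≥ 7: [(13,94/9) (15,128/9) (15,18) (13,18)]
4. After y ≤ 12: [(13,12) (13,94/9) (235/17,12)]
5. Canonical ring: [(13,94/9) (235/17,12) (13,12)]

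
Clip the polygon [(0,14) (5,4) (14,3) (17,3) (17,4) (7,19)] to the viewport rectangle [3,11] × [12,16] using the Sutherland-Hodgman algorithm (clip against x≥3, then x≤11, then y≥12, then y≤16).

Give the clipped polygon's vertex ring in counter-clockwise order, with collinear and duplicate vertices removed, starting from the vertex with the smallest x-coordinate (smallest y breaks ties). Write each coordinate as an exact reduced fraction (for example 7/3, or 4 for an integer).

1. After x ≥ 3: [(3,113/7) (3,8) (5,4) (14,3) (17,3) (17,4) (7,19)]
2. After x ≤ 11: [(3,113/7) (3,8) (5,4) (11,10/3) (11,13) (7,19)]
3. After y ≥ 12: [(3,113/7) (3,12) (11,12) (11,13) (7,19)]
4. After y ≤ 16: [(3,16) (3,12) (11,12) (11,13) (9,16)]
5. Canonical ring: [(3,12) (11,12) (11,13) (9,16) (3,16)]

Clipped polygon: [(3,12) (11,12) (11,13) (9,16) (3,16)]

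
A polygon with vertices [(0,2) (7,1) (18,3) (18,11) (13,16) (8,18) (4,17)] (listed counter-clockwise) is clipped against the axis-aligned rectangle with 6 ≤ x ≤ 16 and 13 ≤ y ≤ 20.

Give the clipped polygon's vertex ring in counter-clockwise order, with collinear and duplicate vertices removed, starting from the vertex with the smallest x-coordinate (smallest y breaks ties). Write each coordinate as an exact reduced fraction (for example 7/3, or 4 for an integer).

1. After x ≥ 6: [(6,8/7) (7,1) (18,3) (18,11) (13,16) (8,18) (6,35/2)]
2. After x ≤ 16: [(6,8/7) (7,1) (16,29/11) (16,13) (13,16) (8,18) (6,35/2)]
3. After y ≥ 13: [(6,13) (16,13) (16,13) (13,16) (8,18) (6,35/2)]
4. After y ≤ 20: [(6,13) (16,13) (16,13) (13,16) (8,18) (6,35/2)]
5. Canonical ring: [(6,13) (16,13) (13,16) (8,18) (6,35/2)]

Clipped polygon: [(6,13) (16,13) (13,16) (8,18) (6,35/2)]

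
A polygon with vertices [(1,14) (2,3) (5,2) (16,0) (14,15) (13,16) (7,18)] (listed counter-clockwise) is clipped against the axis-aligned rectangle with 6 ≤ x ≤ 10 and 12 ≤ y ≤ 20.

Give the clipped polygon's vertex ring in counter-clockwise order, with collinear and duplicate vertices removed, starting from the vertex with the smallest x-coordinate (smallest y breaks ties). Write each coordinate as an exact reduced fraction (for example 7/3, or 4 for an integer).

Clipped polygon: [(6,12) (10,12) (10,17) (7,18) (6,52/3)]

1. After x ≥ 6: [(6,52/3) (6,20/11) (16,0) (14,15) (13,16) (7,18)]
2. After x ≤ 10: [(6,52/3) (6,20/11) (10,12/11) (10,17) (7,18)]
3. After y ≥ 12: [(6,52/3) (6,12) (10,12) (10,17) (7,18)]
4. After y ≤ 20: [(6,52/3) (6,12) (10,12) (10,17) (7,18)]
5. Canonical ring: [(6,12) (10,12) (10,17) (7,18) (6,52/3)]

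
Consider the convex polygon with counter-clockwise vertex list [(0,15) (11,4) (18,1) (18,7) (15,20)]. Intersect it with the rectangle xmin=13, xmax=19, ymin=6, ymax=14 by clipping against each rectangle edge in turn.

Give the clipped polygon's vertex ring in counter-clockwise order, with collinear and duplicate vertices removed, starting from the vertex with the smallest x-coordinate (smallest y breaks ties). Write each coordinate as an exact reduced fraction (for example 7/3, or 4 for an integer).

1. After x ≥ 13: [(13,58/3) (13,22/7) (18,1) (18,7) (15,20)]
2. After x ≤ 19: [(13,58/3) (13,22/7) (18,1) (18,7) (15,20)]
3. After y ≥ 6: [(13,58/3) (13,6) (18,6) (18,7) (15,20)]
4. After y ≤ 14: [(13,14) (13,6) (18,6) (18,7) (213/13,14)]
5. Canonical ring: [(13,6) (18,6) (18,7) (213/13,14) (13,14)]

Clipped polygon: [(13,6) (18,6) (18,7) (213/13,14) (13,14)]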